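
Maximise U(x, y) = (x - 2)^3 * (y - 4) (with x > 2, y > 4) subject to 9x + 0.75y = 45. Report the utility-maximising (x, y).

MU_x = 3·(x−2)^2·(y−4), MU_y = (x−2)^3.
MRS = (3/1)·(y−4)/(x−2).
Tangency: set MRS = p_x/p_y = 9/0.75 = 12.
So (3/1)·(y − 4)/(x − 2) = 12, i.e. (y − 4) = 4·(x − 2).
Rewrite the budget in excess-of-subsistence terms: 9·(x − 2) + 0.75·(y − 4) = 45 − 9·2 − 0.75·4 = 24.
Substituting, 12·(x − 2) = 24, so x − 2 = 2 and x* = 4.
Then y − 4 = 4·2 = 8, so y* = 12.

x* = 4, y* = 12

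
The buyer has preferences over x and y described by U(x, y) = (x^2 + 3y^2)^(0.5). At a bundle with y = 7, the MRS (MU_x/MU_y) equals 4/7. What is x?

For CES with ρ = 2, MRS = (1/3)·(y/x)^(-1).
Setting (1/3)·(7/x)^(-1) = 4/7 gives (7/x)^(-1) = 12/7, so 7/x = 7/12 and x = 12.

x = 12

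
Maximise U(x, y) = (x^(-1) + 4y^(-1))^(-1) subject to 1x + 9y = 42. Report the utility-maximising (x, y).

x* = 6, y* = 4

For CES with ρ = -1, MRS = (1/4)·(y/x)^2.
Tangency: set MRS = p_x/p_y = 1/9.
So (y/x)^2 = 4/9; taking the square root, y/x = 2/3, i.e. y = (2/3)·x.
Substitute into the budget 1·x + 9·y = 42: 7·x = 42, so x* = 6 and y* = (2/3)·6 = 4.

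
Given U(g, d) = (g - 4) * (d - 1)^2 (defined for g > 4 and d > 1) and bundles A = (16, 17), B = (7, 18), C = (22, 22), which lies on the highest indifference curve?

Bundle C

Evaluate utility at each bundle:
U(A) = 3072.
U(B) = 867.
U(C) = 7938.
Highest utility is C, so C ≻ A ≻ B.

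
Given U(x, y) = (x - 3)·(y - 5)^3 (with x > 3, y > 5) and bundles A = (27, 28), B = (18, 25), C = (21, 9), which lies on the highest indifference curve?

Evaluate utility at each bundle:
U(A) = 292008.
U(B) = 120000.
U(C) = 1152.
Highest utility is A, so A ≻ B ≻ C.

Bundle A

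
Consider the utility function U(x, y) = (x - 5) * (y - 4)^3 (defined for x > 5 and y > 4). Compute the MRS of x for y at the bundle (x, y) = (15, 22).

MRS = 0.6

MU_x = (y−4)^3, MU_y = 3·(x−5)·(y−4)^2.
MRS = (1/3)·(y−4)/(x−5).
At (15, 22): MRS = 0.6.
So at (15, 22) the consumer would give up 0.6 units of y for one more unit of x.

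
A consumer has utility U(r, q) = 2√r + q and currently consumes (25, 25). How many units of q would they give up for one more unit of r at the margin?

MU_r = 2/(2√r), MU_q = 1.
MRS = 2/(2√r) ÷ 1.
At (25, 25): MRS = 0.2.
The indifference curve has slope −0.2 at this bundle.

MRS = 0.2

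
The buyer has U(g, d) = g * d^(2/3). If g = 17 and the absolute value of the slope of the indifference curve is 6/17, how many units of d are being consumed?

MU_g = d^(2/3) and MU_d = 2/3·g·d^(-1/3).
MRS = MU_g/MU_d = (1.5)·d/g.
Substitute g = 17: MRS = d/(34/3). Setting d/(34/3) = 6/17 gives d = (6/17)·(34/3) = 4.

d = 4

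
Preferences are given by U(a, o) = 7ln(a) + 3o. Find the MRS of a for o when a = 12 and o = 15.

MRS = 7/36

MU_a = 7/a, MU_o = 3.
MRS = 7/a ÷ 3.
At (12, 15): MRS = 7/36.
The indifference curve has slope −7/36 at this bundle.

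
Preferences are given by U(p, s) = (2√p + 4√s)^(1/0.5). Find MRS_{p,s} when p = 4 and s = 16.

MRS = 1

For CES with ρ = 0.5, MRS = (2/4)·√(s/p).
At (4, 16): MRS = 1.
That is, one extra unit of p is worth 1 units of s at the margin.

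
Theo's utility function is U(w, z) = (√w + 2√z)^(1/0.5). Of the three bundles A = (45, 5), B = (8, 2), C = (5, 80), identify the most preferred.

Bundle C

Evaluate utility at each bundle:
U(A) = 125.000.
U(B) = 32.000.
U(C) = 405.000.
Highest utility is C, so C ≻ A ≻ B.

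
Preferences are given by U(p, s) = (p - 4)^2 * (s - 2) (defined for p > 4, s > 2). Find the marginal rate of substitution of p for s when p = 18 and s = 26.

MRS = 24/7

MU_p = 2·(p−4)·(s−2), MU_s = (p−4)^2.
MRS = (2/1)·(s−2)/(p−4).
At (18, 26): MRS = 24/7.
So at (18, 26) the consumer would give up 24/7 units of s for one more unit of p.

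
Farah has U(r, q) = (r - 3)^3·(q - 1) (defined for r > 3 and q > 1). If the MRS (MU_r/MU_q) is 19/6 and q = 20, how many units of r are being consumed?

MU_r = 3·(r−3)^2·(q−1), MU_q = (r−3)^3.
MRS = (3/1)·(q−1)/(r−3).
Substitute q = 20: MRS = 57/(r − 3). Setting this equal to 19/6 gives r − 3 = 57/(19/6) = 18, so r = 21.

r = 21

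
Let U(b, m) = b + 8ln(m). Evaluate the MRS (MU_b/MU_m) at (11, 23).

MRS = 2.875

MU_b = 1, MU_m = 8/m.
MRS = 1 ÷ (8/m).
At (11, 23): MRS = 2.875.
So at (11, 23) the consumer would give up 2.875 units of m for one more unit of b.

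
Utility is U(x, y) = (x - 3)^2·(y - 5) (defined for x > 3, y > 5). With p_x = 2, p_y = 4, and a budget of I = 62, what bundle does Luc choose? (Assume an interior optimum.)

x* = 15, y* = 8

MU_x = 2·(x−3)·(y−5), MU_y = (x−3)^2.
MRS = (2/1)·(y−5)/(x−3).
Tangency: set MRS = p_x/p_y = 2/4 = 0.5.
So (2/1)·(y − 5)/(x − 3) = 0.5, i.e. (y − 5) = 0.25·(x − 3).
Rewrite the budget in excess-of-subsistence terms: 2·(x − 3) + 4·(y − 5) = 62 − 2·3 − 4·5 = 36.
Substituting, 3·(x − 3) = 36, so x − 3 = 12 and x* = 15.
Then y − 5 = 0.25·12 = 3, so y* = 8.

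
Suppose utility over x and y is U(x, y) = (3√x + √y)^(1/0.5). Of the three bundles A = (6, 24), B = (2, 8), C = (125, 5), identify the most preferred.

Evaluate utility at each bundle:
U(A) = 150.000.
U(B) = 50.000.
U(C) = 1280.000.
Highest utility is C, so C ≻ A ≻ B.

Bundle C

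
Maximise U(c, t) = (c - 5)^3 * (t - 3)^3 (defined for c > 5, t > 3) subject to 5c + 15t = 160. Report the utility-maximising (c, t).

MU_c = 3·(c−5)^2·(t−3)^3, MU_t = 3·(c−5)^3·(t−3)^2.
MRS = (t−3)/(c−5).
Tangency: set MRS = p_c/p_t = 5/15 = 1/3.
So (t − 3)/(c − 5) = 1/3, i.e. (t − 3) = (1/3)·(c − 5).
Rewrite the budget in excess-of-subsistence terms: 5·(c − 5) + 15·(t − 3) = 160 − 5·5 − 15·3 = 90.
Substituting, 10·(c − 5) = 90, so c − 5 = 9 and c* = 14.
Then t − 3 = (1/3)·9 = 3, so t* = 6.

c* = 14, t* = 6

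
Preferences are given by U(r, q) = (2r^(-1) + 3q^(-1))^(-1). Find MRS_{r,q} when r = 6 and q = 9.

For CES with ρ = -1, MRS = (2/3)·(q/r)^2.
At (6, 9): MRS = 1.5.
That is, one extra unit of r is worth 1.5 units of q at the margin.

MRS = 1.5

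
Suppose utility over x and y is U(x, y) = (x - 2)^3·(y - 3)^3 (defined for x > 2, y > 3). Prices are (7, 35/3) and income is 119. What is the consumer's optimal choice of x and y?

MU_x = 3·(x−2)^2·(y−3)^3, MU_y = 3·(x−2)^3·(y−3)^2.
MRS = (y−3)/(x−2).
Tangency: set MRS = p_x/p_y = 7/(35/3) = 0.6.
So (y − 3)/(x − 2) = 0.6, i.e. (y − 3) = 0.6·(x − 2).
Rewrite the budget in excess-of-subsistence terms: 7·(x − 2) + (35/3)·(y − 3) = 119 − 7·2 − (35/3)·3 = 70.
Substituting, 14·(x − 2) = 70, so x − 2 = 5 and x* = 7.
Then y − 3 = 0.6·5 = 3, so y* = 6.

x* = 7, y* = 6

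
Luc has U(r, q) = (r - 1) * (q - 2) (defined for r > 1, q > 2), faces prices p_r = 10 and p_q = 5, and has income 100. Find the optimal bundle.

r* = 5, q* = 10

MU_r = (q−2), MU_q = (r−1).
MRS = (q−2)/(r−1).
Tangency: set MRS = p_r/p_q = 10/5 = 2.
So (q − 2)/(r − 1) = 2, i.e. (q − 2) = 2·(r − 1).
Rewrite the budget in excess-of-subsistence terms: 10·(r − 1) + 5·(q − 2) = 100 − 10·1 − 5·2 = 80.
Substituting, 20·(r − 1) = 80, so r − 1 = 4 and r* = 5.
Then q − 2 = 2·4 = 8, so q* = 10.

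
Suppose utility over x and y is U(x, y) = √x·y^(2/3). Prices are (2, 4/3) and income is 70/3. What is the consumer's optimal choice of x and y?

x* = 5, y* = 10

MU_x = 0.5·x^(-0.5)·y^(2/3) and MU_y = 2/3·√x·y^(-1/3).
MRS = MU_x/MU_y = (0.75)·y/x.
Tangency: set MRS = p_x/p_y = 2/(4/3) = 1.5.
So (0.75)·y/x = 1.5, i.e. y = 2·x.
Substitute into the budget 2·x + (4/3)·y = 70/3: (14/3)·x = 70/3, so x* = 5.
Then y* = 2·5 = 10.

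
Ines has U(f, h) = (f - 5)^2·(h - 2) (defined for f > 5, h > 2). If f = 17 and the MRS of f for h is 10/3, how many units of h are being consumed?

MU_f = 2·(f−5)·(h−2), MU_h = (f−5)^2.
MRS = (2/1)·(h−2)/(f−5).
Substitute f = 17: MRS = (h − 2)/6. Setting this equal to 10/3 gives h − 2 = (10/3)·6 = 20, so h = 22.

h = 22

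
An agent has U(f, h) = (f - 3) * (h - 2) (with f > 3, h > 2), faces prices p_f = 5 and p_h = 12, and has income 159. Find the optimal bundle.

MU_f = (h−2), MU_h = (f−3).
MRS = (h−2)/(f−3).
Tangency: set MRS = p_f/p_h = 5/12.
So (h − 2)/(f − 3) = 5/12, i.e. (h − 2) = (5/12)·(f − 3).
Rewrite the budget in excess-of-subsistence terms: 5·(f − 3) + 12·(h − 2) = 159 − 5·3 − 12·2 = 120.
Substituting, 10·(f − 3) = 120, so f − 3 = 12 and f* = 15.
Then h − 2 = (5/12)·12 = 5, so h* = 7.

f* = 15, h* = 7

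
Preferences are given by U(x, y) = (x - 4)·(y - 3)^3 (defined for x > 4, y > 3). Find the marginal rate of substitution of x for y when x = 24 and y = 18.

MRS = 0.25

MU_x = (y−3)^3, MU_y = 3·(x−4)·(y−3)^2.
MRS = (1/3)·(y−3)/(x−4).
At (24, 18): MRS = 0.25.
The indifference curve has slope −0.25 at this bundle.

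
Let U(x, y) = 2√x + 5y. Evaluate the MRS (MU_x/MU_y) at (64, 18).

MU_x = 2/(2√x), MU_y = 5.
MRS = 2/(2√x) ÷ 5.
At (64, 18): MRS = 1/40.
So at (64, 18) the consumer would give up 1/40 units of y for one more unit of x.

MRS = 1/40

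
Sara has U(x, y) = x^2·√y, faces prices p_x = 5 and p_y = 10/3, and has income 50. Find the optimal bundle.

x* = 8, y* = 3

MU_x = 2·x·√y and MU_y = 0.5·x^2·y^(-0.5).
MRS = MU_x/MU_y = (4)·y/x.
Tangency: set MRS = p_x/p_y = 5/(10/3) = 1.5.
So (4)·y/x = 1.5, i.e. y = 0.375·x.
Substitute into the budget 5·x + (10/3)·y = 50: 6.25·x = 50, so x* = 8.
Then y* = 0.375·8 = 3.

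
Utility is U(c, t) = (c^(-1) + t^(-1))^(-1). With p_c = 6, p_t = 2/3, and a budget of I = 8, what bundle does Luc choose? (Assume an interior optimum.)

c* = 1, t* = 3

For CES with ρ = -1, MRS = (t/c)^2.
Tangency: set MRS = p_c/p_t = 6/(2/3) = 9.
So (t/c)^2 = 9; taking the square root, t/c = 3, i.e. t = 3·c.
Substitute into the budget 6·c + (2/3)·t = 8: 8·c = 8, so c* = 1 and t* = 3·1 = 3.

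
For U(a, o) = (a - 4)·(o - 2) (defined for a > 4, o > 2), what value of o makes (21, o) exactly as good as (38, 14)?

U(38, 14) = 408.
Set U(21, o) = 408 and solve.
With a = 21: (21 − 4) = 17, so (o − 2) = 408/17 = 24.
So o = 2 + 24 = 26.
Check: U(21, 26) = 408.

o = 26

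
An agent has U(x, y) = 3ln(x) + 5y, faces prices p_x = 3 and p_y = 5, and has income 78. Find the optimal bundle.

MU_x = 3/x, MU_y = 5.
MRS = 3/x ÷ 5.
Tangency: set MRS = p_x/p_y = 3/5 = 0.6.
MRS depends only on x: 0.6/x = 0.6 ⇒ x* = 0.6/0.6 = 1.
From the budget, 5·y = 78 − 3·1 = 75, so y* = 15.

x* = 1, y* = 15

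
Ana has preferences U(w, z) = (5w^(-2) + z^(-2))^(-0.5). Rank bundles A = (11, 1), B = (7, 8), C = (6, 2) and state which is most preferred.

Bundle B

Evaluate utility at each bundle:
U(A) = 0.980.
U(B) = 2.915.
U(C) = 1.604.
Highest utility is B, so B ≻ C ≻ A.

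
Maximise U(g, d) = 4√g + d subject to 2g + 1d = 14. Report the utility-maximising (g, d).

g* = 1, d* = 12

MU_g = 4/(2√g), MU_d = 1.
MRS = 4/(2√g) ÷ 1.
Tangency: set MRS = p_g/p_d = 2/1 = 2.
MRS depends only on g: 2/√g = 2 ⇒ √g = 2/2 = 1 ⇒ g* = 1.
From the budget, 1·d = 14 − 2·1 = 12, so d* = 12.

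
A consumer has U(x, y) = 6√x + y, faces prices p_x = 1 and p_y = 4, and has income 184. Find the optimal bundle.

MU_x = 6/(2√x), MU_y = 1.
MRS = 6/(2√x) ÷ 1.
Tangency: set MRS = p_x/p_y = 1/4 = 0.25.
MRS depends only on x: 3/√x = 0.25 ⇒ √x = 3/0.25 = 12 ⇒ x* = 144.
From the budget, 4·y = 184 − 1·144 = 40, so y* = 10.

x* = 144, y* = 10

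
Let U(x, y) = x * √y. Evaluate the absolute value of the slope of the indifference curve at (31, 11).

MU_x = √y and MU_y = 0.5·x·y^(-0.5).
MRS = MU_x/MU_y = (2)·y/x.
At (31, 11): MRS = 22/31.
That is, one extra unit of x is worth 22/31 units of y at the margin.

MRS = 22/31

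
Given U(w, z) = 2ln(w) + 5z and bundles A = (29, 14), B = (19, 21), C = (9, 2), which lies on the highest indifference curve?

Bundle B

Evaluate utility at each bundle:
U(A) = 76.735.
U(B) = 110.889.
U(C) = 14.394.
Highest utility is B, so B ≻ A ≻ C.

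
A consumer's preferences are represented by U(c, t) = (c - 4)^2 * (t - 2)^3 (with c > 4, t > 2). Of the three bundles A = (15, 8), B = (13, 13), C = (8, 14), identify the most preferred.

Bundle B

Evaluate utility at each bundle:
U(A) = 26136.
U(B) = 107811.
U(C) = 27648.
Highest utility is B, so B ≻ C ≻ A.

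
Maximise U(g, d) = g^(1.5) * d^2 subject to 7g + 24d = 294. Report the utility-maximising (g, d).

MU_g = 1.5·√g·d^2 and MU_d = 2·g^(1.5)·d.
MRS = MU_g/MU_d = (0.75)·d/g.
Tangency: set MRS = p_g/p_d = 7/24.
So (0.75)·d/g = 7/24, i.e. d = (7/18)·g.
Substitute into the budget 7·g + 24·d = 294: (49/3)·g = 294, so g* = 18.
Then d* = (7/18)·18 = 7.

g* = 18, d* = 7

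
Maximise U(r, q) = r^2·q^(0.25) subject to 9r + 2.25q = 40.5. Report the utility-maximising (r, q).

r* = 4, q* = 2

MU_r = 2·r·q^(0.25) and MU_q = 0.25·r^2·q^(-0.75).
MRS = MU_r/MU_q = (8)·q/r.
Tangency: set MRS = p_r/p_q = 9/2.25 = 4.
So (8)·q/r = 4, i.e. q = 0.5·r.
Substitute into the budget 9·r + 2.25·q = 40.5: 10.125·r = 40.5, so r* = 4.
Then q* = 0.5·4 = 2.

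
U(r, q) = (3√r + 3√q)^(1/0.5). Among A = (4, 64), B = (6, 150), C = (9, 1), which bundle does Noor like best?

Bundle B

Evaluate utility at each bundle:
U(A) = 900.000.
U(B) = 1944.000.
U(C) = 144.000.
Highest utility is B, so B ≻ A ≻ C.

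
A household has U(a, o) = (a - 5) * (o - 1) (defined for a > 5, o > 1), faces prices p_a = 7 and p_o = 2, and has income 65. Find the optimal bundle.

a* = 7, o* = 8

MU_a = (o−1), MU_o = (a−5).
MRS = (o−1)/(a−5).
Tangency: set MRS = p_a/p_o = 7/2 = 3.5.
So (o − 1)/(a − 5) = 3.5, i.e. (o − 1) = 3.5·(a − 5).
Rewrite the budget in excess-of-subsistence terms: 7·(a − 5) + 2·(o − 1) = 65 − 7·5 − 2·1 = 28.
Substituting, 14·(a − 5) = 28, so a − 5 = 2 and a* = 7.
Then o − 1 = 3.5·2 = 7, so o* = 8.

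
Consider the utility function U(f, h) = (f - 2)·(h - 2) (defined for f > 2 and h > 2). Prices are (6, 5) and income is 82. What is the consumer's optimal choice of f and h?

MU_f = (h−2), MU_h = (f−2).
MRS = (h−2)/(f−2).
Tangency: set MRS = p_f/p_h = 6/5 = 1.2.
So (h − 2)/(f − 2) = 1.2, i.e. (h − 2) = 1.2·(f − 2).
Rewrite the budget in excess-of-subsistence terms: 6·(f − 2) + 5·(h − 2) = 82 − 6·2 − 5·2 = 60.
Substituting, 12·(f − 2) = 60, so f − 2 = 5 and f* = 7.
Then h − 2 = 1.2·5 = 6, so h* = 8.

f* = 7, h* = 8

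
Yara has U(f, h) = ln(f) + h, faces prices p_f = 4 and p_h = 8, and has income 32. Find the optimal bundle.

MU_f = 1/f, MU_h = 1.
MRS = 1/f ÷ 1.
Tangency: set MRS = p_f/p_h = 4/8 = 0.5.
MRS depends only on f: 1/f = 0.5 ⇒ f* = 1/0.5 = 2.
From the budget, 8·h = 32 − 4·2 = 24, so h* = 3.

f* = 2, h* = 3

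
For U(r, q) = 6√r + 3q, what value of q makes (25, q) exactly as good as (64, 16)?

q = 22

U(64, 16) = 96.
Set U(25, q) = 96 and solve.
With r = 25: √25 = 5, so 3q = 96 − 6·5 = 66 and q = 22.
Check: U(25, 22) = 96.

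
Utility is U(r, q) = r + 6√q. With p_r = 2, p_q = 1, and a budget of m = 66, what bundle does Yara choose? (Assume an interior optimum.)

MU_r = 1, MU_q = 6/(2√q).
MRS = 1 ÷ (6/(2√q)).
Tangency: set MRS = p_r/p_q = 2/1 = 2.
MRS depends only on q: (1/3)·√q = 2 ⇒ √q = 2/(1/3) = 6 ⇒ q* = 36.
From the budget, 2·r = 66 − 1·36 = 30, so r* = 15.

r* = 15, q* = 36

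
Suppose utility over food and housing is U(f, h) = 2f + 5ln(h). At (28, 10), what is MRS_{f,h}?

MRS = 4

MU_f = 2, MU_h = 5/h.
MRS = 2 ÷ (5/h).
At (28, 10): MRS = 4.
The indifference curve has slope −4 at this bundle.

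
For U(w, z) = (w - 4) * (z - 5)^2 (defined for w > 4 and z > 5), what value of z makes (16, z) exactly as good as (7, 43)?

U(7, 43) = 4332.
Set U(16, z) = 4332 and solve.
With w = 16: (16 − 4) = 12, so (z − 5)^2 = 4332/12 = 361.
Taking the square root (with z > 5): z − 5 = 19, so z = 24.
Check: U(16, 24) = 4332.

z = 24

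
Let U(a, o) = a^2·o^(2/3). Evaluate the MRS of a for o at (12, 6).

MRS = 1.5

MU_a = 2·a·o^(2/3) and MU_o = 2/3·a^2·o^(-1/3).
MRS = MU_a/MU_o = (3)·o/a.
At (12, 6): MRS = 1.5.
So at (12, 6) the consumer would give up 1.5 units of o for one more unit of a.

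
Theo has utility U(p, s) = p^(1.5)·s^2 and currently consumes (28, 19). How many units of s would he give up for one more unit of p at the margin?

MU_p = 1.5·√p·s^2 and MU_s = 2·p^(1.5)·s.
MRS = MU_p/MU_s = (0.75)·s/p.
At (28, 19): MRS = 57/112.
That is, one extra unit of p is worth 57/112 units of s at the margin.

MRS = 57/112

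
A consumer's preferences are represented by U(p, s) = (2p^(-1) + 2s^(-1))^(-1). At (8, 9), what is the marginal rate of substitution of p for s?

MRS = 81/64

For CES with ρ = -1, MRS = (s/p)^2.
At (8, 9): MRS = 81/64.
That is, one extra unit of p is worth 81/64 units of s at the margin.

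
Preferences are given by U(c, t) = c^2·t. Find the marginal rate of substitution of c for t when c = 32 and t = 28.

MU_c = 2·c·t and MU_t = c^2.
MRS = MU_c/MU_t = (2/1)·t/c.
At (32, 28): MRS = 1.75.
So at (32, 28) the consumer would give up 1.75 units of t for one more unit of c.

MRS = 1.75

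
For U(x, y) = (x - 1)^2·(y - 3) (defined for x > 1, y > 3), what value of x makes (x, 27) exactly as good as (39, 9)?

U(39, 9) = 8664.
Set U(x, 27) = 8664 and solve.
With y = 27: (27 − 3) = 24, so (x − 1)^2 = 8664/24 = 361.
Taking the square root (with x > 1): x − 1 = 19, so x = 20.
Check: U(20, 27) = 8664.

x = 20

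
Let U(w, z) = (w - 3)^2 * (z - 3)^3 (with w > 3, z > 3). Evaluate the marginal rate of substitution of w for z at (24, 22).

MRS = 38/63

MU_w = 2·(w−3)·(z−3)^3, MU_z = 3·(w−3)^2·(z−3)^2.
MRS = (2/3)·(z−3)/(w−3).
At (24, 22): MRS = 38/63.
So at (24, 22) the consumer would give up 38/63 units of z for one more unit of w.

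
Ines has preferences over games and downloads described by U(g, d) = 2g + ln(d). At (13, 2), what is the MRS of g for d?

MU_g = 2, MU_d = 1/d.
MRS = 2 ÷ (1/d).
At (13, 2): MRS = 4.
The indifference curve has slope −4 at this bundle.

MRS = 4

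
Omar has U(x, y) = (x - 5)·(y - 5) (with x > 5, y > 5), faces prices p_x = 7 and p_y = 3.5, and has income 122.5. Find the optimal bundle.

x* = 10, y* = 15

MU_x = (y−5), MU_y = (x−5).
MRS = (y−5)/(x−5).
Tangency: set MRS = p_x/p_y = 7/3.5 = 2.
So (y − 5)/(x − 5) = 2, i.e. (y − 5) = 2·(x − 5).
Rewrite the budget in excess-of-subsistence terms: 7·(x − 5) + 3.5·(y − 5) = 122.5 − 7·5 − 3.5·5 = 70.
Substituting, 14·(x − 5) = 70, so x − 5 = 5 and x* = 10.
Then y − 5 = 2·5 = 10, so y* = 15.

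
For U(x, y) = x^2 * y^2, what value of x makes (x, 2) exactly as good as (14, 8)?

U(14, 8) = 12544.
Set U(x, 2) = 12544 and solve.
With y = 2: 2^2 = 4, so x^2 = 12544/4 = 3136; taking the square root, x = 56.
Check: U(56, 2) = 12544.

x = 56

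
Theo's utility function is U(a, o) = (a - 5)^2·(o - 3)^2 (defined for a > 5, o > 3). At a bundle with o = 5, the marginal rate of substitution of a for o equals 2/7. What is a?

MU_a = 2·(a−5)·(o−3)^2, MU_o = 2·(a−5)^2·(o−3).
MRS = (o−3)/(a−5).
Substitute o = 5: MRS = 2/(a − 5). Setting this equal to 2/7 gives a − 5 = 2/(2/7) = 7, so a = 12.

a = 12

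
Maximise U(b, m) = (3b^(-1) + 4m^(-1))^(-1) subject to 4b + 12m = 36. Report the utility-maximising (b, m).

b* = 3, m* = 2

For CES with ρ = -1, MRS = (3/4)·(m/b)^2.
Tangency: set MRS = p_b/p_m = 4/12 = 1/3.
So (m/b)^2 = 4/9; taking the square root, m/b = 2/3, i.e. m = (2/3)·b.
Substitute into the budget 4·b + 12·m = 36: 12·b = 36, so b* = 3 and m* = (2/3)·3 = 2.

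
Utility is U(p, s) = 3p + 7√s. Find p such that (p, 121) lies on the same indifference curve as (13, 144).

U(13, 144) = 123.
Set U(p, 121) = 123 and solve.
With s = 121: √121 = 11, so 3p = 123 − 7·11 = 46 and p = 46/3.
Check: U(46/3, 121) = 123.

p = 46/3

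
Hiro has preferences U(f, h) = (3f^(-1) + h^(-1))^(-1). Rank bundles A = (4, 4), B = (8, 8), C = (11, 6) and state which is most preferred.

Bundle C

Evaluate utility at each bundle:
U(A) = 1.000.
U(B) = 2.000.
U(C) = 2.276.
Highest utility is C, so C ≻ B ≻ A.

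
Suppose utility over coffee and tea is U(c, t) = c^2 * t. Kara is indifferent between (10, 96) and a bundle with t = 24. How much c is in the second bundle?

U(10, 96) = 9600.
Set U(c, 24) = 9600 and solve.
With t = 24: c^2 = 9600/24 = 400; taking the square root, c = 20.
Check: U(20, 24) = 9600.

c = 20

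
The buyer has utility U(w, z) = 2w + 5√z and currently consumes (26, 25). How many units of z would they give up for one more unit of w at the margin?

MU_w = 2, MU_z = 5/(2√z).
MRS = 2 ÷ (5/(2√z)).
At (26, 25): MRS = 4.
That is, one extra unit of w is worth 4 units of z at the margin.

MRS = 4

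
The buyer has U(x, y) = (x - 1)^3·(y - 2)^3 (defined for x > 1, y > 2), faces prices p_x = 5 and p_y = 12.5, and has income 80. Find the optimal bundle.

x* = 6, y* = 4

MU_x = 3·(x−1)^2·(y−2)^3, MU_y = 3·(x−1)^3·(y−2)^2.
MRS = (y−2)/(x−1).
Tangency: set MRS = p_x/p_y = 5/12.5 = 0.4.
So (y − 2)/(x − 1) = 0.4, i.e. (y − 2) = 0.4·(x − 1).
Rewrite the budget in excess-of-subsistence terms: 5·(x − 1) + 12.5·(y − 2) = 80 − 5·1 − 12.5·2 = 50.
Substituting, 10·(x − 1) = 50, so x − 1 = 5 and x* = 6.
Then y − 2 = 0.4·5 = 2, so y* = 4.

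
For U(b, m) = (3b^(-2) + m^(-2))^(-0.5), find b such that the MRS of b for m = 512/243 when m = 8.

b = 9

For CES with ρ = -2, MRS = (3/1)·(m/b)^3.
Setting (3/1)·(8/b)^3 = 512/243 gives (8/b)^3 = 512/729, so 8/b = 8/9 and b = 9.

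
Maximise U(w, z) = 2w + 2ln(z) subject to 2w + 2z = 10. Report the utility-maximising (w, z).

MU_w = 2, MU_z = 2/z.
MRS = 2 ÷ (2/z).
Tangency: set MRS = p_w/p_z = 2/2 = 1.
MRS depends only on z: z = 1 ⇒ z* = 1.
From the budget, 2·w = 10 − 2·1 = 8, so w* = 4.

w* = 4, z* = 1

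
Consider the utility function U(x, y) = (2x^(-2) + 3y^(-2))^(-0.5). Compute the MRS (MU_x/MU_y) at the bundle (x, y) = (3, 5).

MRS = 250/81

For CES with ρ = -2, MRS = (2/3)·(y/x)^3.
At (3, 5): MRS = 250/81.
That is, one extra unit of x is worth 250/81 units of y at the margin.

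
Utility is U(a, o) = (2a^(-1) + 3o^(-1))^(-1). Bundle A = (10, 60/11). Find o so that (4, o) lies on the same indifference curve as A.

U depends on (a, o) only through S = 2a^(-1) + 3o^(-1), so equal utility means equal S. At (10, 60/11): S = 0.75.
With a = 4: 2·4^(-1) = 0.5, so 3o^(-1) = 0.75 − 0.5 = 0.25, i.e. o^(-1) = 1/12.
Hence o = 1/(1/12) = 12.
Check: U(4, 12) = 1.3333.

o = 12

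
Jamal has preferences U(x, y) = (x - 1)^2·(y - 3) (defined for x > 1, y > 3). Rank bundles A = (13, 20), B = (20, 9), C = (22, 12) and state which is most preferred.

Evaluate utility at each bundle:
U(A) = 2448.
U(B) = 2166.
U(C) = 3969.
Highest utility is C, so C ≻ A ≻ B.

Bundle C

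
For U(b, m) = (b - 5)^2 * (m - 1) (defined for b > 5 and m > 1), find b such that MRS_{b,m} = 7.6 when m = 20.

MU_b = 2·(b−5)·(m−1), MU_m = (b−5)^2.
MRS = (2/1)·(m−1)/(b−5).
Substitute m = 20: MRS = 38/(b − 5). Setting this equal to 7.6 gives b − 5 = 38/7.6 = 5, so b = 10.

b = 10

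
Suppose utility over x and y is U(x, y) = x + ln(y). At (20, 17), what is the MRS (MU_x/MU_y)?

MU_x = 1, MU_y = 1/y.
MRS = 1 ÷ (1/y).
At (20, 17): MRS = 17.
So at (20, 17) the consumer would give up 17 units of y for one more unit of x.

MRS = 17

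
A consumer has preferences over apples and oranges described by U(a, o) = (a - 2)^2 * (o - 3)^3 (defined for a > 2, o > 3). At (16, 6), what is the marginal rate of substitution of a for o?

MU_a = 2·(a−2)·(o−3)^3, MU_o = 3·(a−2)^2·(o−3)^2.
MRS = (2/3)·(o−3)/(a−2).
At (16, 6): MRS = 1/7.
The indifference curve has slope −1/7 at this bundle.

MRS = 1/7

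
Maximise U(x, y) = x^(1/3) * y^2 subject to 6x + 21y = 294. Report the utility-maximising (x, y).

x* = 7, y* = 12

MU_x = 1/3·x^(-2/3)·y^2 and MU_y = 2·x^(1/3)·y.
MRS = MU_x/MU_y = (1/6)·y/x.
Tangency: set MRS = p_x/p_y = 6/21 = 2/7.
So (1/6)·y/x = 2/7, i.e. y = (12/7)·x.
Substitute into the budget 6·x + 21·y = 294: 42·x = 294, so x* = 7.
Then y* = (12/7)·7 = 12.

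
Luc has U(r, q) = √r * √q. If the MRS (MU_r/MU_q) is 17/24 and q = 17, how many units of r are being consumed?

MU_r = 0.5·r^(-0.5)·√q and MU_q = 0.5·√r·q^(-0.5).
MRS = MU_r/MU_q = q/r.
Substitute q = 17: MRS = 17/r. Setting 17/r = 17/24 gives r = 17/(17/24) = 24.

r = 24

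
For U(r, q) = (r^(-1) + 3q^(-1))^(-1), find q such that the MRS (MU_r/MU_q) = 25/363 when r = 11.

For CES with ρ = -1, MRS = (1/3)·(q/r)^2.
Setting (1/3)·(q/11)^2 = 25/363 gives (q/11)^2 = 25/121, so q/11 = 5/11 and q = 5.

q = 5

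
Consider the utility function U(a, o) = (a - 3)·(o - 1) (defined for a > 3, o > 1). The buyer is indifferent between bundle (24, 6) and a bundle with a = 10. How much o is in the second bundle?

o = 16

U(24, 6) = 105.
Set U(10, o) = 105 and solve.
With a = 10: (10 − 3) = 7, so (o − 1) = 105/7 = 15.
So o = 1 + 15 = 16.
Check: U(10, 16) = 105.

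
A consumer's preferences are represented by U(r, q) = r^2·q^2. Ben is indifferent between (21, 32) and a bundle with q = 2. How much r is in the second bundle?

U(21, 32) = 451584.
Set U(r, 2) = 451584 and solve.
With q = 2: 2^2 = 4, so r^2 = 451584/4 = 112896; taking the square root, r = 336.
Check: U(336, 2) = 451584.

r = 336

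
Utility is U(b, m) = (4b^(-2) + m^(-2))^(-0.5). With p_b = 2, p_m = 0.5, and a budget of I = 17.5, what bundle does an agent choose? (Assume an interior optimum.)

For CES with ρ = -2, MRS = (4/1)·(m/b)^3.
Tangency: set MRS = p_b/p_m = 2/0.5 = 4.
So (m/b)^3 = 1; taking the cube root, m/b = 1, i.e. m = b.
Substitute into the budget 2·b + 0.5·m = 17.5: 2.5·b = 17.5, so b* = 7 and m* = 7.

b* = 7, m* = 7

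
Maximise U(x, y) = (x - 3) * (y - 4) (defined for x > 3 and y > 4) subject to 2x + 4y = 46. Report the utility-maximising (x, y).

MU_x = (y−4), MU_y = (x−3).
MRS = (y−4)/(x−3).
Tangency: set MRS = p_x/p_y = 2/4 = 0.5.
So (y − 4)/(x − 3) = 0.5, i.e. (y − 4) = 0.5·(x − 3).
Rewrite the budget in excess-of-subsistence terms: 2·(x − 3) + 4·(y − 4) = 46 − 2·3 − 4·4 = 24.
Substituting, 4·(x − 3) = 24, so x − 3 = 6 and x* = 9.
Then y − 4 = 0.5·6 = 3, so y* = 7.

x* = 9, y* = 7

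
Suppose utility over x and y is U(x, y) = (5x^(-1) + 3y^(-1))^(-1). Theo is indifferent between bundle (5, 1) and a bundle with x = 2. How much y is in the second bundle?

y = 2

U depends on (x, y) only through S = 5x^(-1) + 3y^(-1), so equal utility means equal S. At (5, 1): S = 4.
With x = 2: 5·2^(-1) = 2.5, so 3y^(-1) = 4 − 2.5 = 1.5, i.e. y^(-1) = 0.5.
Hence y = 1/0.5 = 2.
Check: U(2, 2) = 0.25.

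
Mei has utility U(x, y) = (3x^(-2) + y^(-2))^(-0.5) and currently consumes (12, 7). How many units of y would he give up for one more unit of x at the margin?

For CES with ρ = -2, MRS = (3/1)·(y/x)^3.
At (12, 7): MRS = 343/576.
That is, one extra unit of x is worth 343/576 units of y at the margin.

MRS = 343/576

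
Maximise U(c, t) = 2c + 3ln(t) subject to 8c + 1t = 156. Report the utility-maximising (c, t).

c* = 18, t* = 12

MU_c = 2, MU_t = 3/t.
MRS = 2 ÷ (3/t).
Tangency: set MRS = p_c/p_t = 8/1 = 8.
MRS depends only on t: (2/3)·t = 8 ⇒ t* = 8/(2/3) = 12.
From the budget, 8·c = 156 − 1·12 = 144, so c* = 18.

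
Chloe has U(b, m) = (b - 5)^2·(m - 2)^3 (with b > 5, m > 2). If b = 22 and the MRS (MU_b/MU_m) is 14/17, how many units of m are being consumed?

m = 23

MU_b = 2·(b−5)·(m−2)^3, MU_m = 3·(b−5)^2·(m−2)^2.
MRS = (2/3)·(m−2)/(b−5).
Substitute b = 22: MRS = (m − 2)/25.5. Setting this equal to 14/17 gives m − 2 = (14/17)·25.5 = 21, so m = 23.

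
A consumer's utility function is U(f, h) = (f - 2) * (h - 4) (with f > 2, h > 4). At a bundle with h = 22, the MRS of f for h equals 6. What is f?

f = 5

MU_f = (h−4), MU_h = (f−2).
MRS = (h−4)/(f−2).
Substitute h = 22: MRS = 18/(f − 2). Setting this equal to 6 gives f − 2 = 18/6 = 3, so f = 5.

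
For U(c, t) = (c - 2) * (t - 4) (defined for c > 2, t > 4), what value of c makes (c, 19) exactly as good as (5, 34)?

c = 8

U(5, 34) = 90.
Set U(c, 19) = 90 and solve.
With t = 19: (19 − 4) = 15, so (c − 2) = 90/15 = 6.
So c = 2 + 6 = 8.
Check: U(8, 19) = 90.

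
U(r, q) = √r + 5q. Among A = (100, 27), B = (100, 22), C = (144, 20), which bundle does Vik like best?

Bundle A

Evaluate utility at each bundle:
U(A) = 145.000.
U(B) = 120.000.
U(C) = 112.000.
Highest utility is A, so A ≻ B ≻ C.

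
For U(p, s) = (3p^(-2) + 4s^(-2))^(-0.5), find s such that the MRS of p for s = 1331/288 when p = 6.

For CES with ρ = -2, MRS = (3/4)·(s/p)^3.
Setting (3/4)·(s/6)^3 = 1331/288 gives (s/6)^3 = 1331/216, so s/6 = 11/6 and s = 11.

s = 11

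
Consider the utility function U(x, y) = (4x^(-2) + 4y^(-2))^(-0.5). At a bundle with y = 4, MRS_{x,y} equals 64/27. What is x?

x = 3

For CES with ρ = -2, MRS = (y/x)^3.
Setting (4/x)^3 = 64/27 gives 4/x = 4/3 and x = 3.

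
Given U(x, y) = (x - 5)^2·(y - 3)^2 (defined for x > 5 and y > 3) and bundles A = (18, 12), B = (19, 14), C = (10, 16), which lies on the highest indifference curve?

Bundle B

Evaluate utility at each bundle:
U(A) = 13689.
U(B) = 23716.
U(C) = 4225.
Highest utility is B, so B ≻ A ≻ C.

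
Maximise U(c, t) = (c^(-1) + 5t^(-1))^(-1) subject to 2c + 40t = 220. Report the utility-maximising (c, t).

c* = 10, t* = 5

For CES with ρ = -1, MRS = (1/5)·(t/c)^2.
Tangency: set MRS = p_c/p_t = 2/40 = 0.05.
So (t/c)^2 = 0.25; taking the square root, t/c = 0.5, i.e. t = 0.5·c.
Substitute into the budget 2·c + 40·t = 220: 22·c = 220, so c* = 10 and t* = 0.5·10 = 5.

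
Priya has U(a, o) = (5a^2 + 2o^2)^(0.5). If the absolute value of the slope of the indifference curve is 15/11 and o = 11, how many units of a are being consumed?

For CES with ρ = 2, MRS = (5/2)·(o/a)^(-1).
Setting (5/2)·(11/a)^(-1) = 15/11 gives (11/a)^(-1) = 6/11, so 11/a = 11/6 and a = 6.

a = 6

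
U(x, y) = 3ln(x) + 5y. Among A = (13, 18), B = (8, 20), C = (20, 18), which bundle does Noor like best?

Bundle B

Evaluate utility at each bundle:
U(A) = 97.695.
U(B) = 106.238.
U(C) = 98.987.
Highest utility is B, so B ≻ C ≻ A.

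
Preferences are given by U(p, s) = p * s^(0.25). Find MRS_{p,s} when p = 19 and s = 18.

MU_p = s^(0.25) and MU_s = 0.25·p·s^(-0.75).
MRS = MU_p/MU_s = (4)·s/p.
At (19, 18): MRS = 72/19.
The indifference curve has slope −72/19 at this bundle.

MRS = 72/19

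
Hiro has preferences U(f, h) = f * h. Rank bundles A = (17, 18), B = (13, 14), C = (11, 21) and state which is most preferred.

Evaluate utility at each bundle:
U(A) = 306.
U(B) = 182.
U(C) = 231.
Highest utility is A, so A ≻ C ≻ B.

Bundle A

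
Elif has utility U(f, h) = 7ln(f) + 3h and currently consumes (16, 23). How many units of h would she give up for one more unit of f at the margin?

MU_f = 7/f, MU_h = 3.
MRS = 7/f ÷ 3.
At (16, 23): MRS = 7/48.
The indifference curve has slope −7/48 at this bundle.

MRS = 7/48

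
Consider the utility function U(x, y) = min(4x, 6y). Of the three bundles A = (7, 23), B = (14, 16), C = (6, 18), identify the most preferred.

Evaluate utility at each bundle:
U(A) = 28.
U(B) = 56.
U(C) = 24.
Highest utility is B, so B ≻ A ≻ C.

Bundle B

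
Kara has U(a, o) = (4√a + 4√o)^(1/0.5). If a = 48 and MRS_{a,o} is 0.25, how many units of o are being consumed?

For CES with ρ = 0.5, MRS = √(o/a).
Setting √(o/48) = 0.25 gives o/48 = 1/16 and o = 3.

o = 3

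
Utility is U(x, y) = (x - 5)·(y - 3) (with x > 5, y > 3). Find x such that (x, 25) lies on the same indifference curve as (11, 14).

U(11, 14) = 66.
Set U(x, 25) = 66 and solve.
With y = 25: (25 − 3) = 22, so (x − 5) = 66/22 = 3.
So x = 5 + 3 = 8.
Check: U(8, 25) = 66.

x = 8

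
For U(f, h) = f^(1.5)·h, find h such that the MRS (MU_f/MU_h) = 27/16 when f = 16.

MU_f = 1.5·√f·h and MU_h = f^(1.5).
MRS = MU_f/MU_h = (1.5)·h/f.
Substitute f = 16: MRS = h/(32/3). Setting h/(32/3) = 27/16 gives h = (27/16)·(32/3) = 18.

h = 18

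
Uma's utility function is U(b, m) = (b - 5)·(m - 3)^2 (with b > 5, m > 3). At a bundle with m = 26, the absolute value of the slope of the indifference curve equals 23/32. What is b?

b = 21

MU_b = (m−3)^2, MU_m = 2·(b−5)·(m−3).
MRS = (1/2)·(m−3)/(b−5).
Substitute m = 26: MRS = 11.5/(b − 5). Setting this equal to 23/32 gives b − 5 = 11.5/(23/32) = 16, so b = 21.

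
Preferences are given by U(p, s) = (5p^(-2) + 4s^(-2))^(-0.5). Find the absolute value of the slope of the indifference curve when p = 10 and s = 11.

MRS = 1331/800

For CES with ρ = -2, MRS = (5/4)·(s/p)^3.
At (10, 11): MRS = 1331/800.
So at (10, 11) the consumer would give up 1331/800 units of s for one more unit of p.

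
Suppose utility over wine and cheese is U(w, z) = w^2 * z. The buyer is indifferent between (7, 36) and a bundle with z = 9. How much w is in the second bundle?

U(7, 36) = 1764.
Set U(w, 9) = 1764 and solve.
With z = 9: w^2 = 1764/9 = 196; taking the square root, w = 14.
Check: U(14, 9) = 1764.

w = 14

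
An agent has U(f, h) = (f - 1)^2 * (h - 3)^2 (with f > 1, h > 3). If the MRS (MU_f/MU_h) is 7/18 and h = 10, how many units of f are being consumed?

f = 19

MU_f = 2·(f−1)·(h−3)^2, MU_h = 2·(f−1)^2·(h−3).
MRS = (h−3)/(f−1).
Substitute h = 10: MRS = 7/(f − 1). Setting this equal to 7/18 gives f − 1 = 7/(7/18) = 18, so f = 19.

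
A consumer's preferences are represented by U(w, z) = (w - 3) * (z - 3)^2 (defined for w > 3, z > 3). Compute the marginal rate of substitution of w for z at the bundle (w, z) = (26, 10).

MRS = 7/46

MU_w = (z−3)^2, MU_z = 2·(w−3)·(z−3).
MRS = (1/2)·(z−3)/(w−3).
At (26, 10): MRS = 7/46.
So at (26, 10) the consumer would give up 7/46 units of z for one more unit of w.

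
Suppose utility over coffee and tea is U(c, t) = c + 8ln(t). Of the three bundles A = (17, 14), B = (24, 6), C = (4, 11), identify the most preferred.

Evaluate utility at each bundle:
U(A) = 38.112.
U(B) = 38.334.
U(C) = 23.183.
Highest utility is B, so B ≻ A ≻ C.

Bundle B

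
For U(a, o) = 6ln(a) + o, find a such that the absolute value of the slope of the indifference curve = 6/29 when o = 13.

a = 29

MU_a = 6/a, MU_o = 1.
MRS = 6/a ÷ 1.
MRS depends only on a: 6/a = 6/29 ⇒ a = 6/(6/29) = 29.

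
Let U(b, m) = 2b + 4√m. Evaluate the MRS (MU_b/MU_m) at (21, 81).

MRS = 9

MU_b = 2, MU_m = 4/(2√m).
MRS = 2 ÷ (4/(2√m)).
At (21, 81): MRS = 9.
The indifference curve has slope −9 at this bundle.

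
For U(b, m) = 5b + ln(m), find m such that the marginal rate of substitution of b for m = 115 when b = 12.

m = 23

MU_b = 5, MU_m = 1/m.
MRS = 5 ÷ (1/m).
MRS depends only on m: 5·m = 115 ⇒ m = 115/5 = 23.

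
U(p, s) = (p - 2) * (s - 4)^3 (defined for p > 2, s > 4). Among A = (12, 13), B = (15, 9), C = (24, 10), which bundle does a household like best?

Bundle A

Evaluate utility at each bundle:
U(A) = 7290.
U(B) = 1625.
U(C) = 4752.
Highest utility is A, so A ≻ C ≻ B.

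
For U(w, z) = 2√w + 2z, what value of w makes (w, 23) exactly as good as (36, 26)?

w = 81

U(36, 26) = 64.
Set U(w, 23) = 64 and solve.
With z = 23: 2√w = 64 − 2·23 = 18, so √w = 9 and w = 81.
Check: U(81, 23) = 64.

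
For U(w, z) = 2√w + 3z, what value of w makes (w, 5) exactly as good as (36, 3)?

U(36, 3) = 21.
Set U(w, 5) = 21 and solve.
With z = 5: 2√w = 21 − 3·5 = 6, so √w = 3 and w = 9.
Check: U(9, 5) = 21.

w = 9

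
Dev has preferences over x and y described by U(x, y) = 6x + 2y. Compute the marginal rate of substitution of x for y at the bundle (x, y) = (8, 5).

MRS = 3

MU_x = 6, MU_y = 2, so MRS = 6/2 = 3 at every bundle.
At (8, 5): MRS = 3.
The indifference curve has slope −3 at this bundle.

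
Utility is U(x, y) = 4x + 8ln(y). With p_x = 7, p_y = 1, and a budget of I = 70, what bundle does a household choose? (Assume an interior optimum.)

x* = 8, y* = 14

MU_x = 4, MU_y = 8/y.
MRS = 4 ÷ (8/y).
Tangency: set MRS = p_x/p_y = 7/1 = 7.
MRS depends only on y: 0.5·y = 7 ⇒ y* = 7/0.5 = 14.
From the budget, 7·x = 70 − 1·14 = 56, so x* = 8.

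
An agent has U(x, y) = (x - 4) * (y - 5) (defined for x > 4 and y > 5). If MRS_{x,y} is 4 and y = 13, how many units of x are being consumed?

MU_x = (y−5), MU_y = (x−4).
MRS = (y−5)/(x−4).
Substitute y = 13: MRS = 8/(x − 4). Setting this equal to 4 gives x − 4 = 8/4 = 2, so x = 6.

x = 6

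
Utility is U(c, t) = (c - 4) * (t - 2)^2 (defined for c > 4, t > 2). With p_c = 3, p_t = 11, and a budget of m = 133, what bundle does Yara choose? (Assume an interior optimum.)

c* = 15, t* = 8

MU_c = (t−2)^2, MU_t = 2·(c−4)·(t−2).
MRS = (1/2)·(t−2)/(c−4).
Tangency: set MRS = p_c/p_t = 3/11.
So (1/2)·(t − 2)/(c − 4) = 3/11, i.e. (t − 2) = (6/11)·(c − 4).
Rewrite the budget in excess-of-subsistence terms: 3·(c − 4) + 11·(t − 2) = 133 − 3·4 − 11·2 = 99.
Substituting, 9·(c − 4) = 99, so c − 4 = 11 and c* = 15.
Then t − 2 = (6/11)·11 = 6, so t* = 8.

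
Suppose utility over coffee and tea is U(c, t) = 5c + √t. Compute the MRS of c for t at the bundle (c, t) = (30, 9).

MU_c = 5, MU_t = 1/(2√t).
MRS = 5 ÷ (1/(2√t)).
At (30, 9): MRS = 30.
The indifference curve has slope −30 at this bundle.

MRS = 30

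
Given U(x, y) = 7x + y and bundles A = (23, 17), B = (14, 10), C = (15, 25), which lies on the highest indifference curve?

Evaluate utility at each bundle:
U(A) = 178.
U(B) = 108.
U(C) = 130.
Highest utility is A, so A ≻ C ≻ B.

Bundle A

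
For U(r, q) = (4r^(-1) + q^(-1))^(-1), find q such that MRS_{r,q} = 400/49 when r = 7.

For CES with ρ = -1, MRS = (4/1)·(q/r)^2.
Setting (4/1)·(q/7)^2 = 400/49 gives (q/7)^2 = 100/49, so q/7 = 10/7 and q = 10.

q = 10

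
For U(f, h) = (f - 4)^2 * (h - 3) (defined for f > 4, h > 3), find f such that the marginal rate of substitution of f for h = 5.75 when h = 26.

f = 12

MU_f = 2·(f−4)·(h−3), MU_h = (f−4)^2.
MRS = (2/1)·(h−3)/(f−4).
Substitute h = 26: MRS = 46/(f − 4). Setting this equal to 5.75 gives f − 4 = 46/5.75 = 8, so f = 12.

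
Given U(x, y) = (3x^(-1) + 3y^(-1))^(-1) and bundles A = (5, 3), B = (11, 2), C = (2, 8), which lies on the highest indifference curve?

Bundle A

Evaluate utility at each bundle:
U(A) = 0.625.
U(B) = 0.564.
U(C) = 0.533.
Highest utility is A, so A ≻ B ≻ C.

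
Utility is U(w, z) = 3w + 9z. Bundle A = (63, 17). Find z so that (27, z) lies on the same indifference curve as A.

z = 29

U(63, 17) = 342.
Set U(27, z) = 342 and solve.
3·27 + 9z = 342 ⇒ 9z = 261 ⇒ z = 29.
Check: U(27, 29) = 342.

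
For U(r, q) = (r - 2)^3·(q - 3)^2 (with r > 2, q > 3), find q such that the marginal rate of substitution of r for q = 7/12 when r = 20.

q = 10

MU_r = 3·(r−2)^2·(q−3)^2, MU_q = 2·(r−2)^3·(q−3).
MRS = (3/2)·(q−3)/(r−2).
Substitute r = 20: MRS = (q − 3)/12. Setting this equal to 7/12 gives q − 3 = (7/12)·12 = 7, so q = 10.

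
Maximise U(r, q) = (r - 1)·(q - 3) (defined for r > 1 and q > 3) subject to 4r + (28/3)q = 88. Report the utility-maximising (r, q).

MU_r = (q−3), MU_q = (r−1).
MRS = (q−3)/(r−1).
Tangency: set MRS = p_r/p_q = 4/(28/3) = 3/7.
So (q − 3)/(r − 1) = 3/7, i.e. (q − 3) = (3/7)·(r − 1).
Rewrite the budget in excess-of-subsistence terms: 4·(r − 1) + (28/3)·(q − 3) = 88 − 4·1 − (28/3)·3 = 56.
Substituting, 8·(r − 1) = 56, so r − 1 = 7 and r* = 8.
Then q − 3 = (3/7)·7 = 3, so q* = 6.

r* = 8, q* = 6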